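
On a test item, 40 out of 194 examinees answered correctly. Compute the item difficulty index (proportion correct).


Item difficulty p = number correct / total examinees
p = 40 / 194
p = 0.2062

0.2062


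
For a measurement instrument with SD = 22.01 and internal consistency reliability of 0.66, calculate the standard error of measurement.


SEM = SD * sqrt(1 - rxx)
SEM = 22.01 * sqrt(1 - 0.66)
SEM = 22.01 * sqrt(0.34) = 22.01 * 0.583095
SEM = 12.8339

12.8339


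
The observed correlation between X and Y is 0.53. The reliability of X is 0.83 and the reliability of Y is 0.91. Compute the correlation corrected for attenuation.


r_corrected = rxy / sqrt(rxx * ryy)
= 0.53 / sqrt(0.83 * 0.91)
= 0.53 / sqrt(0.7553)
= 0.53 / 0.86908
r_corrected = 0.6098

0.6098


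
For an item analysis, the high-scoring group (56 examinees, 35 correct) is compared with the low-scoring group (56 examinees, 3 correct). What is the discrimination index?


p_upper = 35/56 = 0.625
p_lower = 3/56 = 0.0536
D = 0.625 - 0.0536 = 0.5714

0.5714


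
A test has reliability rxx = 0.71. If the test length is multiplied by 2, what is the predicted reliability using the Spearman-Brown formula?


r_new = (n * rxx) / (1 + (n-1) * rxx)
r_new = (2 * 0.71) / (1 + 1 * 0.71)
r_new = 1.42 / 1.71
r_new = 0.8304

0.8304


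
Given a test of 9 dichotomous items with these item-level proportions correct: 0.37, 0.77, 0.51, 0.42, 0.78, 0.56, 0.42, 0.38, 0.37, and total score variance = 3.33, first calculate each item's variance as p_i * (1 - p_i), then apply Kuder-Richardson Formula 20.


For each item, compute p_i * q_i:
  Item 1: 0.37 * 0.63 = 0.2331
  Item 2: 0.77 * 0.23 = 0.1771
  Item 3: 0.51 * 0.49 = 0.2499
  Item 4: 0.42 * 0.58 = 0.2436
  Item 5: 0.78 * 0.22 = 0.1716
  Item 6: 0.56 * 0.44 = 0.2464
  Item 7: 0.42 * 0.58 = 0.2436
  Item 8: 0.38 * 0.62 = 0.2356
  Item 9: 0.37 * 0.63 = 0.2331
Sum(p_i * q_i) = 0.2331 + 0.1771 + 0.2499 + 0.2436 + 0.1716 + 0.2464 + 0.2436 + 0.2356 + 0.2331 = 2.034
KR-20 = (k/(k-1)) * (1 - Sum(p_i*q_i) / Var_total)
= (9/8) * (1 - 2.034/3.33)
= 1.125 * 0.3892
KR-20 = 0.4378

0.4378


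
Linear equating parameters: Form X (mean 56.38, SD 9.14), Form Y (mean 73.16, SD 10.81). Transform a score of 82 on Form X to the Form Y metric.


slope = SD_Y / SD_X = 10.81 / 9.14 ~ 1.1827
intercept = mean_Y - slope * mean_X = 73.16 - (10.81 / 9.14) * 56.38 ~ 6.4786
Y = slope * X + intercept. To avoid rounding drift from the rounded slope/intercept, evaluate the equivalent form Y = mean_Y + SD_Y * (X - mean_X) / SD_X at full precision:
Y = 73.16 + 10.81 * (82 - 56.38) / 9.14
Y = 73.16 + 10.81 * 25.62 / 9.14
Y = 73.16 + 276.9522 / 9.14
Y = 73.16 + 30.3011
Y = 103.4611

103.4611


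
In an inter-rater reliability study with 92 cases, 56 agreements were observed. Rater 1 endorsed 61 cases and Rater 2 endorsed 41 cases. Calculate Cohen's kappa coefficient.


P_o = 56/92 = 0.608696
P_e = (61*41 + 31*51) / 8464 = 0.482278
kappa = (P_o - P_e) / (1 - P_e)
kappa = (0.608696 - 0.482278) / (1 - 0.482278)
kappa = 0.2442

0.2442


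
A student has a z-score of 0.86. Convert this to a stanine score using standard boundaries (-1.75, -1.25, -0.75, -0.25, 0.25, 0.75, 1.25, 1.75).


Stanine boundaries: [-1.75, -1.25, -0.75, -0.25, 0.25, 0.75, 1.25, 1.75]
z = 0.86
Check each boundary:
  z >= -1.75 -> could be stanine 2
  z >= -1.25 -> could be stanine 3
  z >= -0.75 -> could be stanine 4
  z >= -0.25 -> could be stanine 5
  z >= 0.25 -> could be stanine 6
  z >= 0.75 -> could be stanine 7
  z < 1.25
  z < 1.75
Highest qualifying boundary gives stanine = 7

7


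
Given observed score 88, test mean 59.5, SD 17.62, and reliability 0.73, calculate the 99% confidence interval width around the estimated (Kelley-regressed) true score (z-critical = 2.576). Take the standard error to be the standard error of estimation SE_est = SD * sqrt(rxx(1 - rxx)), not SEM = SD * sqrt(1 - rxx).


True score estimate = 0.73*88 + 0.27*59.5 = 80.305
SE_est = SD * sqrt(rxx * (1 - rxx)) = 17.62 * sqrt(0.73 * 0.27) = 17.62 * sqrt(0.1971) = 7.822566
CI = T_est +/- z * SE_est, so width = 2 * z * SE_est = 2 * 2.576 * 7.822566
Width = 40.3019

40.3019


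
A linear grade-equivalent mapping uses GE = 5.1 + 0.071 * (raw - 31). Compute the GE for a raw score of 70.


raw - median = 70 - 31 = 39
slope * diff = 0.071 * 39 = 2.769
GE = 5.1 + 2.769
GE = 7.869

7.869


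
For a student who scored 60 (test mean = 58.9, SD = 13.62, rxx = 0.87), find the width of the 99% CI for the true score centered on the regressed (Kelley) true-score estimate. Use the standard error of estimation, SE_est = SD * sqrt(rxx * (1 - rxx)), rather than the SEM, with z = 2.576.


True score estimate = 0.87*60 + 0.13*58.9 = 59.857
SE_est = SD * sqrt(rxx * (1 - rxx)) = 13.62 * sqrt(0.87 * 0.13) = 13.62 * sqrt(0.1131) = 4.580453
CI = T_est +/- z * SE_est, so width = 2 * z * SE_est = 2 * 2.576 * 4.580453
Width = 23.5985

23.5985


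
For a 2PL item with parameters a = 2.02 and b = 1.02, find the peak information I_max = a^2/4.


For 2PL, max info at theta = b = 1.02
I_max = a^2 / 4 = 2.02^2 / 4
= 4.0804 / 4
I_max = 1.0201

1.0201


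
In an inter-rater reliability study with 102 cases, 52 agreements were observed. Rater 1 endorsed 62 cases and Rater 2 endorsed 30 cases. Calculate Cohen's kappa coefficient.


P_o = 52/102 = 0.509804
P_e = (62*30 + 40*72) / 10404 = 0.455594
kappa = (P_o - P_e) / (1 - P_e)
kappa = (0.509804 - 0.455594) / (1 - 0.455594)
kappa = 0.0996

0.0996


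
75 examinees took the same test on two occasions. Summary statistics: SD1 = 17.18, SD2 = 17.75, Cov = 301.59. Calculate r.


r = cov(X,Y) / (SD_X * SD_Y)
r = 301.59 / (17.18 * 17.75)
r = 301.59 / 304.945
r = 0.989

0.989


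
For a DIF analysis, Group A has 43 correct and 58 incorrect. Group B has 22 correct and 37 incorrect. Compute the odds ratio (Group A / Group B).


Odds_A = 43/58 = 0.7414
Odds_B = 22/37 = 0.5946
OR = Odds_A / Odds_B = 0.7414 / 0.5946
Exactly, OR = (43 * 37) / (58 * 22) = 1591 / 1276
OR = 1.2469

1.2469


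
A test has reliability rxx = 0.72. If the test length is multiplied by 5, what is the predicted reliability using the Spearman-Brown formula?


r_new = (n * rxx) / (1 + (n-1) * rxx)
r_new = (5 * 0.72) / (1 + 4 * 0.72)
r_new = 3.6 / 3.88
r_new = 0.9278

0.9278


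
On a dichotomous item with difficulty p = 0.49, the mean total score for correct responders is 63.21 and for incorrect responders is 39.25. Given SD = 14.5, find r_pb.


q = 1 - p = 0.51
rpb = ((M1 - M0) / SD) * sqrt(p * q)
rpb = ((63.21 - 39.25) / 14.5) * sqrt(0.49 * 0.51)
rpb = 0.826

0.826


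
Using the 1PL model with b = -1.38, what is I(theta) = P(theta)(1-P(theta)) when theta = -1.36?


P = 1/(1+exp(-(-1.36--1.38))) = 0.505
I = P*(1-P) = 0.505 * 0.495
I = 0.25

0.25


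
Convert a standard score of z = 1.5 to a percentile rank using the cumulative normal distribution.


CDF(z) = 0.5 * (1 + erf(z/sqrt(2)))
erf(1.0607) = 0.8664
CDF = 0.9332
Percentile rank = 0.9332 * 100 = 93.32

93.32


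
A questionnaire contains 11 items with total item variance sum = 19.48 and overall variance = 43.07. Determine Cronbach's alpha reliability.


alpha = (k/(k-1)) * (1 - sum(si^2)/s_total^2)
= (11/10) * (1 - 19.48/43.07)
alpha = 0.6025

0.6025


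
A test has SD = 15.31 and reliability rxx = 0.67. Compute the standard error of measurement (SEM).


SEM = SD * sqrt(1 - rxx)
SEM = 15.31 * sqrt(1 - 0.67)
SEM = 15.31 * sqrt(0.33) = 15.31 * 0.574456
SEM = 8.7949

8.7949


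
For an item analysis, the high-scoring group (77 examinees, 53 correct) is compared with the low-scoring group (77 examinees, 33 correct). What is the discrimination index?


p_upper = 53/77 = 0.6883
p_lower = 33/77 = 0.4286
D = 0.6883 - 0.4286 = 0.2597

0.2597


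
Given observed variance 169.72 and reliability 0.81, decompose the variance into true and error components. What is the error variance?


var_true = rxx * var_obs = 0.81 * 169.72 = 137.4732
var_error = var_obs - var_true
var_error = 169.72 - 137.4732
var_error = 32.2468

32.2468


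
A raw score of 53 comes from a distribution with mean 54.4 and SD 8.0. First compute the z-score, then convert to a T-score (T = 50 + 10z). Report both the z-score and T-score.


z = (X - mean) / SD = (53 - 54.4) / 8.0
z = -1.4 / 8.0
z = -0.175
T-score = T = 50 + 10z
Carry z at full precision (z = -1.4 / 8.0) into the conversion:
T-score = 50 + 10 * (-1.4 / 8.0) = 50 + -14 / 8.0
T-score = 50 + -1.75
T-score = 48.25

48.25


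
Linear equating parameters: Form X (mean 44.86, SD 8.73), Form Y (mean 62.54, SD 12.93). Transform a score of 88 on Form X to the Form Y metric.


slope = SD_Y / SD_X = 12.93 / 8.73 ~ 1.4811
intercept = mean_Y - slope * mean_X = 62.54 - (12.93 / 8.73) * 44.86 ~ -3.9021
Y = slope * X + intercept. To avoid rounding drift from the rounded slope/intercept, evaluate the equivalent form Y = mean_Y + SD_Y * (X - mean_X) / SD_X at full precision:
Y = 62.54 + 12.93 * (88 - 44.86) / 8.73
Y = 62.54 + 12.93 * 43.14 / 8.73
Y = 62.54 + 557.8002 / 8.73
Y = 62.54 + 63.8946
Y = 126.4346

126.4346


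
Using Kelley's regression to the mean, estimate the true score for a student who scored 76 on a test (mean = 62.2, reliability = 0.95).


T_est = rxx * X + (1 - rxx) * mean
T_est = 0.95 * 76 + 0.05 * 62.2
T_est = 72.2 + 3.11
T_est = 75.31

75.31


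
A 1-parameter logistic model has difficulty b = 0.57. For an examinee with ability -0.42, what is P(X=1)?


theta - b = -0.42 - 0.57 = -0.99
exp(-(theta - b)) = exp(0.99) = 2.6912
P = 1 / (1 + 2.6912)
P = 0.2709

0.2709


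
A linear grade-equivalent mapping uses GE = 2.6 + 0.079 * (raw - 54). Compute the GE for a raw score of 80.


raw - median = 80 - 54 = 26
slope * diff = 0.079 * 26 = 2.054
GE = 2.6 + 2.054
GE = 4.654

4.654


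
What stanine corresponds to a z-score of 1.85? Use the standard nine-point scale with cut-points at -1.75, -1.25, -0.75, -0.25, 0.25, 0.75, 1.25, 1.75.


Stanine boundaries: [-1.75, -1.25, -0.75, -0.25, 0.25, 0.75, 1.25, 1.75]
z = 1.85
Check each boundary:
  z >= -1.75 -> could be stanine 2
  z >= -1.25 -> could be stanine 3
  z >= -0.75 -> could be stanine 4
  z >= -0.25 -> could be stanine 5
  z >= 0.25 -> could be stanine 6
  z >= 0.75 -> could be stanine 7
  z >= 1.25 -> could be stanine 8
  z >= 1.75 -> could be stanine 9
Highest qualifying boundary gives stanine = 9

9


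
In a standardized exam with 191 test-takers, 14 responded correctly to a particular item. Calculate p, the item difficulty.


Item difficulty p = number correct / total examinees
p = 14 / 191
p = 0.0733

0.0733


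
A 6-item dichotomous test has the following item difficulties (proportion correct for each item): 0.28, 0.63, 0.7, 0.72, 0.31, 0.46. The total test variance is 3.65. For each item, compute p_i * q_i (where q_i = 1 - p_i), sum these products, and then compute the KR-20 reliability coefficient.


For each item, compute p_i * q_i:
  Item 1: 0.28 * 0.72 = 0.2016
  Item 2: 0.63 * 0.37 = 0.2331
  Item 3: 0.7 * 0.3 = 0.21
  Item 4: 0.72 * 0.28 = 0.2016
  Item 5: 0.31 * 0.69 = 0.2139
  Item 6: 0.46 * 0.54 = 0.2484
Sum(p_i * q_i) = 0.2016 + 0.2331 + 0.21 + 0.2016 + 0.2139 + 0.2484 = 1.3086
KR-20 = (k/(k-1)) * (1 - Sum(p_i*q_i) / Var_total)
= (6/5) * (1 - 1.3086/3.65)
= 1.2 * 0.6415
KR-20 = 0.7698

0.7698


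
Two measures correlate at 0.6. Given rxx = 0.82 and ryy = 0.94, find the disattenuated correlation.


r_corrected = rxy / sqrt(rxx * ryy)
= 0.6 / sqrt(0.82 * 0.94)
= 0.6 / sqrt(0.7708)
= 0.6 / 0.877952
r_corrected = 0.6834

0.6834


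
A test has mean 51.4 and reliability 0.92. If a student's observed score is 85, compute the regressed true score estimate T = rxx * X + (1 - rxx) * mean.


T_est = rxx * X + (1 - rxx) * mean
T_est = 0.92 * 85 + 0.08 * 51.4
T_est = 78.2 + 4.112
T_est = 82.312

82.312


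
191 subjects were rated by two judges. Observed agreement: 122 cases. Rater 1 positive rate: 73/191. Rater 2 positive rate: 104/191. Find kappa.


P_o = 122/191 = 0.638743
P_e = (73*104 + 118*87) / 36481 = 0.489515
kappa = (P_o - P_e) / (1 - P_e)
kappa = (0.638743 - 0.489515) / (1 - 0.489515)
kappa = 0.2923

0.2923


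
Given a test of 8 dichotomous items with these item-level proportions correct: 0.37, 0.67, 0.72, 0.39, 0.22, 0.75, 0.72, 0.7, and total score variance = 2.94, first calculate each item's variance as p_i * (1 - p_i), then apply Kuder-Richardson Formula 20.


For each item, compute p_i * q_i:
  Item 1: 0.37 * 0.63 = 0.2331
  Item 2: 0.67 * 0.33 = 0.2211
  Item 3: 0.72 * 0.28 = 0.2016
  Item 4: 0.39 * 0.61 = 0.2379
  Item 5: 0.22 * 0.78 = 0.1716
  Item 6: 0.75 * 0.25 = 0.1875
  Item 7: 0.72 * 0.28 = 0.2016
  Item 8: 0.7 * 0.3 = 0.21
Sum(p_i * q_i) = 0.2331 + 0.2211 + 0.2016 + 0.2379 + 0.1716 + 0.1875 + 0.2016 + 0.21 = 1.6644
KR-20 = (k/(k-1)) * (1 - Sum(p_i*q_i) / Var_total)
= (8/7) * (1 - 1.6644/2.94)
= 1.1429 * 0.4339
KR-20 = 0.4959

0.4959


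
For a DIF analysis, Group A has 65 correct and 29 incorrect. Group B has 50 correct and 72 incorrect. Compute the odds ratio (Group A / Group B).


Odds_A = 65/29 = 2.2414
Odds_B = 50/72 = 0.6944
OR = Odds_A / Odds_B = 2.2414 / 0.6944
Exactly, OR = (65 * 72) / (29 * 50) = 4680 / 1450
OR = 3.2276

3.2276


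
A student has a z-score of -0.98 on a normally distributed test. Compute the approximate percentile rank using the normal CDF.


CDF(z) = 0.5 * (1 + erf(z/sqrt(2)))
erf(-0.693) = -0.6729
CDF = 0.1635
Percentile rank = 0.1635 * 100 = 16.35

16.35


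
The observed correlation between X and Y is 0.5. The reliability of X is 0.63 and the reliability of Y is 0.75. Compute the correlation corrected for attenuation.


r_corrected = rxy / sqrt(rxx * ryy)
= 0.5 / sqrt(0.63 * 0.75)
= 0.5 / sqrt(0.4725)
= 0.5 / 0.687386
r_corrected = 0.7274

0.7274


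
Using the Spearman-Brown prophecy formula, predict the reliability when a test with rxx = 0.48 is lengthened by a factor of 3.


r_new = (n * rxx) / (1 + (n-1) * rxx)
r_new = (3 * 0.48) / (1 + 2 * 0.48)
r_new = 1.44 / 1.96
r_new = 0.7347

0.7347


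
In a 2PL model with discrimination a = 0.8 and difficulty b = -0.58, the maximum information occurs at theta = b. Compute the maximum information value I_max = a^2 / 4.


For 2PL, max info at theta = b = -0.58
I_max = a^2 / 4 = 0.8^2 / 4
= 0.64 / 4
I_max = 0.16

0.16


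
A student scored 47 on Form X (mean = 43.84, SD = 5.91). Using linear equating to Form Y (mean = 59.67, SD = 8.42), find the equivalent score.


slope = SD_Y / SD_X = 8.42 / 5.91 ~ 1.4247
intercept = mean_Y - slope * mean_X = 59.67 - (8.42 / 5.91) * 43.84 ~ -2.789
Y = slope * X + intercept. To avoid rounding drift from the rounded slope/intercept, evaluate the equivalent form Y = mean_Y + SD_Y * (X - mean_X) / SD_X at full precision:
Y = 59.67 + 8.42 * (47 - 43.84) / 5.91
Y = 59.67 + 8.42 * 3.16 / 5.91
Y = 59.67 + 26.6072 / 5.91
Y = 59.67 + 4.5021
Y = 64.1721

64.1721


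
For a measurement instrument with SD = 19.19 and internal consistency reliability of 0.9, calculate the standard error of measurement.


SEM = SD * sqrt(1 - rxx)
SEM = 19.19 * sqrt(1 - 0.9)
SEM = 19.19 * sqrt(0.1) = 19.19 * 0.316228
SEM = 6.0684

6.0684


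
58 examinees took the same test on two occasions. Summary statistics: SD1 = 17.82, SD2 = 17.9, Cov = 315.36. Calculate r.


r = cov(X,Y) / (SD_X * SD_Y)
r = 315.36 / (17.82 * 17.9)
r = 315.36 / 318.978
r = 0.9887

0.9887


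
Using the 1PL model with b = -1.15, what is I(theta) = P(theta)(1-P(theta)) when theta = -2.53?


P = 1/(1+exp(-(-2.53--1.15))) = 0.201
I = P*(1-P) = 0.201 * 0.799
I = 0.1606

0.1606


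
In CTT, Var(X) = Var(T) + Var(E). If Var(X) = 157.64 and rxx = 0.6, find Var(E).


var_true = rxx * var_obs = 0.6 * 157.64 = 94.584
var_error = var_obs - var_true
var_error = 157.64 - 94.584
var_error = 63.056

63.056


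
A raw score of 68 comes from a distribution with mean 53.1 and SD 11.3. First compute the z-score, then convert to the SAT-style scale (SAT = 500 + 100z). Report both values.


z = (X - mean) / SD = (68 - 53.1) / 11.3
z = 14.9 / 11.3
z = 1.3186
SAT-scale = SAT = 500 + 100z
Carry z at full precision (z = 14.9 / 11.3) into the conversion:
SAT-scale = 500 + 100 * (14.9 / 11.3) = 500 + 1490 / 11.3
SAT-scale = 500 + 131.8584
SAT-scale = 631.8584

631.8584


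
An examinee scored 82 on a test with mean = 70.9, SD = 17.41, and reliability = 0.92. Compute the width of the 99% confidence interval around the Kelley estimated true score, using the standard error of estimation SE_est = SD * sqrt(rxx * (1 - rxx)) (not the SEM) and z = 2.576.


True score estimate = 0.92*82 + 0.08*70.9 = 81.112
SE_est = SD * sqrt(rxx * (1 - rxx)) = 17.41 * sqrt(0.92 * 0.08) = 17.41 * sqrt(0.0736) = 4.723215
CI = T_est +/- z * SE_est, so width = 2 * z * SE_est = 2 * 2.576 * 4.723215
Width = 24.334

24.334


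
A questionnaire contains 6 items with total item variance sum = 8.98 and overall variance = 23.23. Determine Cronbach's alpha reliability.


alpha = (k/(k-1)) * (1 - sum(si^2)/s_total^2)
= (6/5) * (1 - 8.98/23.23)
alpha = 0.7361

0.7361


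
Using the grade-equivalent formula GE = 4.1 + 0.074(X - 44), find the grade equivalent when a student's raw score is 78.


raw - median = 78 - 44 = 34
slope * diff = 0.074 * 34 = 2.516
GE = 4.1 + 2.516
GE = 6.616

6.616


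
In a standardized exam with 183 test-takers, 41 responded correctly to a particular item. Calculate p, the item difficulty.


Item difficulty p = number correct / total examinees
p = 41 / 183
p = 0.224

0.224


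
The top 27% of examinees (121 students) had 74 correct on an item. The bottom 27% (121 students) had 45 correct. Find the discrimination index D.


p_upper = 74/121 = 0.6116
p_lower = 45/121 = 0.3719
D = 0.6116 - 0.3719 = 0.2397

0.2397


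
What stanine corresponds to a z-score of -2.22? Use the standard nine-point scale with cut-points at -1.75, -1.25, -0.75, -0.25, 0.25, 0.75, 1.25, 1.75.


Stanine boundaries: [-1.75, -1.25, -0.75, -0.25, 0.25, 0.75, 1.25, 1.75]
z = -2.22
Check each boundary:
  z < -1.75
  z < -1.25
  z < -0.75
  z < -0.25
  z < 0.25
  z < 0.75
  z < 1.25
  z < 1.75
Highest qualifying boundary gives stanine = 1

1


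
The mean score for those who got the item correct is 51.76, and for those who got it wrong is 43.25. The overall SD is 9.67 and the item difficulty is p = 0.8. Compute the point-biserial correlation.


q = 1 - p = 0.2
rpb = ((M1 - M0) / SD) * sqrt(p * q)
rpb = ((51.76 - 43.25) / 9.67) * sqrt(0.8 * 0.2)
rpb = 0.352

0.352


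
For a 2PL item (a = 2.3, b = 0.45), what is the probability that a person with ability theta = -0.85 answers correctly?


a*(theta - b) = 2.3 * (-0.85 - 0.45) = -2.99
exp(--2.99) = 19.8857
P = 1 / (1 + 19.8857)
P = 0.0479

0.0479


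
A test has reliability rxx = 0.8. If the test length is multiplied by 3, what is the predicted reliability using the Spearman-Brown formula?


r_new = (n * rxx) / (1 + (n-1) * rxx)
r_new = (3 * 0.8) / (1 + 2 * 0.8)
r_new = 2.4 / 2.6
r_new = 0.9231

0.9231


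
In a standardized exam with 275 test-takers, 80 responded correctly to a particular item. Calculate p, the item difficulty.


Item difficulty p = number correct / total examinees
p = 80 / 275
p = 0.2909

0.2909


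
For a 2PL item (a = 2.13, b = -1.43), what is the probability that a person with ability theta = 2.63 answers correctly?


a*(theta - b) = 2.13 * (2.63 - -1.43) = 8.6478
exp(-8.6478) = 0.0002
P = 1 / (1 + 0.0002)
P = 0.9998

0.9998


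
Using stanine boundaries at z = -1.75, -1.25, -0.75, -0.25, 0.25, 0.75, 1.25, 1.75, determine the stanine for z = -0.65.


Stanine boundaries: [-1.75, -1.25, -0.75, -0.25, 0.25, 0.75, 1.25, 1.75]
z = -0.65
Check each boundary:
  z >= -1.75 -> could be stanine 2
  z >= -1.25 -> could be stanine 3
  z >= -0.75 -> could be stanine 4
  z < -0.25
  z < 0.25
  z < 0.75
  z < 1.25
  z < 1.75
Highest qualifying boundary gives stanine = 4

4


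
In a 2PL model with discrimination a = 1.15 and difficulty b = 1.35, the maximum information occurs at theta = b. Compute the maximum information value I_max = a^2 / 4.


For 2PL, max info at theta = b = 1.35
I_max = a^2 / 4 = 1.15^2 / 4
= 1.3225 / 4
I_max = 0.3306

0.3306


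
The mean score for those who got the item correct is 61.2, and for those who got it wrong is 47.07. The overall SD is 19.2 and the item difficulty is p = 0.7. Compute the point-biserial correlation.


q = 1 - p = 0.3
rpb = ((M1 - M0) / SD) * sqrt(p * q)
rpb = ((61.2 - 47.07) / 19.2) * sqrt(0.7 * 0.3)
rpb = 0.3372

0.3372


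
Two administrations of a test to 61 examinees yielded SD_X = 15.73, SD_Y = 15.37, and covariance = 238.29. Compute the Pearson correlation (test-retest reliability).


r = cov(X,Y) / (SD_X * SD_Y)
r = 238.29 / (15.73 * 15.37)
r = 238.29 / 241.7701
r = 0.9856

0.9856


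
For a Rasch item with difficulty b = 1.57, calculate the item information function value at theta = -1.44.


P = 1/(1+exp(-(-1.44-1.57))) = 0.047
I = P*(1-P) = 0.047 * 0.953
I = 0.0448

0.0448


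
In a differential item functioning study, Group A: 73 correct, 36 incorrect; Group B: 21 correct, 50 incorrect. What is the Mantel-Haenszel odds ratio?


Odds_A = 73/36 = 2.0278
Odds_B = 21/50 = 0.42
OR = Odds_A / Odds_B = 2.0278 / 0.42
Exactly, OR = (73 * 50) / (36 * 21) = 3650 / 756
OR = 4.828

4.828


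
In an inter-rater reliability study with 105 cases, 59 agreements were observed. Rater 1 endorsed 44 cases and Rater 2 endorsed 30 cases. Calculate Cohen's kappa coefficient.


P_o = 59/105 = 0.561905
P_e = (44*30 + 61*75) / 11025 = 0.534694
kappa = (P_o - P_e) / (1 - P_e)
kappa = (0.561905 - 0.534694) / (1 - 0.534694)
kappa = 0.0585

0.0585


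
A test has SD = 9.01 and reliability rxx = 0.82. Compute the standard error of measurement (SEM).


SEM = SD * sqrt(1 - rxx)
SEM = 9.01 * sqrt(1 - 0.82)
SEM = 9.01 * sqrt(0.18) = 9.01 * 0.424264
SEM = 3.8226

3.8226


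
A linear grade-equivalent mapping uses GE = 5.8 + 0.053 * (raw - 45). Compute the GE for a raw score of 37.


raw - median = 37 - 45 = -8
slope * diff = 0.053 * -8 = -0.424
GE = 5.8 + -0.424
GE = 5.376

5.376


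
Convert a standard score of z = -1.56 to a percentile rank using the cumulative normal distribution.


CDF(z) = 0.5 * (1 + erf(z/sqrt(2)))
erf(-1.1031) = -0.8812
CDF = 0.0594
Percentile rank = 0.0594 * 100 = 5.94

5.94


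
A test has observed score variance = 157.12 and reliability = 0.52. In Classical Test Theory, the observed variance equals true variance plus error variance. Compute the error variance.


var_true = rxx * var_obs = 0.52 * 157.12 = 81.7024
var_error = var_obs - var_true
var_error = 157.12 - 81.7024
var_error = 75.4176

75.4176


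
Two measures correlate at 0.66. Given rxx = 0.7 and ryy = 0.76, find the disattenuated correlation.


r_corrected = rxy / sqrt(rxx * ryy)
= 0.66 / sqrt(0.7 * 0.76)
= 0.66 / sqrt(0.532)
= 0.66 / 0.729383
r_corrected = 0.9049

0.9049


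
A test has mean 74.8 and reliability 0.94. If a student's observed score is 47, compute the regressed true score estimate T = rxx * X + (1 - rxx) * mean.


T_est = rxx * X + (1 - rxx) * mean
T_est = 0.94 * 47 + 0.06 * 74.8
T_est = 44.18 + 4.488
T_est = 48.668

48.668


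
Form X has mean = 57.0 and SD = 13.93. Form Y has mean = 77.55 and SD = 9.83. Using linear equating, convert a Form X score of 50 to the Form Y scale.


slope = SD_Y / SD_X = 9.83 / 13.93 ~ 0.7057
intercept = mean_Y - slope * mean_X = 77.55 - (9.83 / 13.93) * 57.0 ~ 37.3267
Y = slope * X + intercept. To avoid rounding drift from the rounded slope/intercept, evaluate the equivalent form Y = mean_Y + SD_Y * (X - mean_X) / SD_X at full precision:
Y = 77.55 + 9.83 * (50 - 57.0) / 13.93
Y = 77.55 - 9.83 * 7.0 / 13.93
Y = 77.55 - 68.81 / 13.93
Y = 77.55 - 4.9397
Y = 72.6103

72.6103


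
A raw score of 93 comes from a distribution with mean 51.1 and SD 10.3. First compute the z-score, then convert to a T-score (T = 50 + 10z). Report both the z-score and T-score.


z = (X - mean) / SD = (93 - 51.1) / 10.3
z = 41.9 / 10.3
z = 4.068
T-score = T = 50 + 10z
Carry z at full precision (z = 41.9 / 10.3) into the conversion:
T-score = 50 + 10 * (41.9 / 10.3) = 50 + 419 / 10.3
T-score = 50 + 40.6796
T-score = 90.6796

90.6796


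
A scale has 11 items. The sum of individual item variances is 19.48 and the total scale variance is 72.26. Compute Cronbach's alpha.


alpha = (k/(k-1)) * (1 - sum(si^2)/s_total^2)
= (11/10) * (1 - 19.48/72.26)
alpha = 0.8035

0.8035


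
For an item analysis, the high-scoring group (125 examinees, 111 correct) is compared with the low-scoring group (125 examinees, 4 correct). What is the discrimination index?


p_upper = 111/125 = 0.888
p_lower = 4/125 = 0.032
D = 0.888 - 0.032 = 0.856

0.856


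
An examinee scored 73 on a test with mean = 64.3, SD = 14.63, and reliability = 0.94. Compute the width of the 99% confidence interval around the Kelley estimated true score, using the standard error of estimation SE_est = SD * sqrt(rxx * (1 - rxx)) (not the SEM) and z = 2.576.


True score estimate = 0.94*73 + 0.06*64.3 = 72.478
SE_est = SD * sqrt(rxx * (1 - rxx)) = 14.63 * sqrt(0.94 * 0.06) = 14.63 * sqrt(0.0564) = 3.474432
CI = T_est +/- z * SE_est, so width = 2 * z * SE_est = 2 * 2.576 * 3.474432
Width = 17.9003

17.9003


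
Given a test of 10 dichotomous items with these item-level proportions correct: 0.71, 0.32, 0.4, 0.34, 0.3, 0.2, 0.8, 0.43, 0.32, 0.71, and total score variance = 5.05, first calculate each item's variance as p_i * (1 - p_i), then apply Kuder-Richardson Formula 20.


For each item, compute p_i * q_i:
  Item 1: 0.71 * 0.29 = 0.2059
  Item 2: 0.32 * 0.68 = 0.2176
  Item 3: 0.4 * 0.6 = 0.24
  Item 4: 0.34 * 0.66 = 0.2244
  Item 5: 0.3 * 0.7 = 0.21
  Item 6: 0.2 * 0.8 = 0.16
  Item 7: 0.8 * 0.2 = 0.16
  Item 8: 0.43 * 0.57 = 0.2451
  Item 9: 0.32 * 0.68 = 0.2176
  Item 10: 0.71 * 0.29 = 0.2059
Sum(p_i * q_i) = 0.2059 + 0.2176 + 0.24 + 0.2244 + 0.21 + 0.16 + 0.16 + 0.2451 + 0.2176 + 0.2059 = 2.0865
KR-20 = (k/(k-1)) * (1 - Sum(p_i*q_i) / Var_total)
= (10/9) * (1 - 2.0865/5.05)
= 1.1111 * 0.5868
KR-20 = 0.652

0.652


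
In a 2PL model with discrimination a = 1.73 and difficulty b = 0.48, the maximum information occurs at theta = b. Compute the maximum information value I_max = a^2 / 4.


For 2PL, max info at theta = b = 0.48
I_max = a^2 / 4 = 1.73^2 / 4
= 2.9929 / 4
I_max = 0.7482

0.7482


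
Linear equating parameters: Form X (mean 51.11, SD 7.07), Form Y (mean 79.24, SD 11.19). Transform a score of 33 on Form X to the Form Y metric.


slope = SD_Y / SD_X = 11.19 / 7.07 ~ 1.5827
intercept = mean_Y - slope * mean_X = 79.24 - (11.19 / 7.07) * 51.11 ~ -1.654
Y = slope * X + intercept. To avoid rounding drift from the rounded slope/intercept, evaluate the equivalent form Y = mean_Y + SD_Y * (X - mean_X) / SD_X at full precision:
Y = 79.24 + 11.19 * (33 - 51.11) / 7.07
Y = 79.24 - 11.19 * 18.11 / 7.07
Y = 79.24 - 202.6509 / 7.07
Y = 79.24 - 28.6635
Y = 50.5765

50.5765


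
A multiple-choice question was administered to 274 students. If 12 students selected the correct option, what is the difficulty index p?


Item difficulty p = number correct / total examinees
p = 12 / 274
p = 0.0438

0.0438


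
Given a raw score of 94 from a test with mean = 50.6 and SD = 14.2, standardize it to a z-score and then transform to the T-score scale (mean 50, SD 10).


z = (X - mean) / SD = (94 - 50.6) / 14.2
z = 43.4 / 14.2
z = 3.0563
T-score = T = 50 + 10z
Carry z at full precision (z = 43.4 / 14.2) into the conversion:
T-score = 50 + 10 * (43.4 / 14.2) = 50 + 434 / 14.2
T-score = 50 + 30.5634
T-score = 80.5634

80.5634


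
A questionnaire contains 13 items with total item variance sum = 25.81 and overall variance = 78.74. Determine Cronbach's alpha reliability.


alpha = (k/(k-1)) * (1 - sum(si^2)/s_total^2)
= (13/12) * (1 - 25.81/78.74)
alpha = 0.7282

0.7282


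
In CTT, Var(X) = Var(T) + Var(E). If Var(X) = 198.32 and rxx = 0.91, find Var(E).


var_true = rxx * var_obs = 0.91 * 198.32 = 180.4712
var_error = var_obs - var_true
var_error = 198.32 - 180.4712
var_error = 17.8488

17.8488


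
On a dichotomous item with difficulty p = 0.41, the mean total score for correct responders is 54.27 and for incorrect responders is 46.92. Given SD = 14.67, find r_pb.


q = 1 - p = 0.59
rpb = ((M1 - M0) / SD) * sqrt(p * q)
rpb = ((54.27 - 46.92) / 14.67) * sqrt(0.41 * 0.59)
rpb = 0.2464

0.2464


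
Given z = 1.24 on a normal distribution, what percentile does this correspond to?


CDF(z) = 0.5 * (1 + erf(z/sqrt(2)))
erf(0.8768) = 0.785
CDF = 0.8925
Percentile rank = 0.8925 * 100 = 89.25

89.25


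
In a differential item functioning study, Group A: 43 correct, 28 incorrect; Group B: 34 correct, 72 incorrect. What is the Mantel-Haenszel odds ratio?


Odds_A = 43/28 = 1.5357
Odds_B = 34/72 = 0.4722
OR = Odds_A / Odds_B = 1.5357 / 0.4722
Exactly, OR = (43 * 72) / (28 * 34) = 3096 / 952
OR = 3.2521

3.2521


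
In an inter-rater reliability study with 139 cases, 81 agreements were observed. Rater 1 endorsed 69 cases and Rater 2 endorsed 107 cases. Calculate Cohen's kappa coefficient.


P_o = 81/139 = 0.582734
P_e = (69*107 + 70*32) / 19321 = 0.498059
kappa = (P_o - P_e) / (1 - P_e)
kappa = (0.582734 - 0.498059) / (1 - 0.498059)
kappa = 0.1687

0.1687


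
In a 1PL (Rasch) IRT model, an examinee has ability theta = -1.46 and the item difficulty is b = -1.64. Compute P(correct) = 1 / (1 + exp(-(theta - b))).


theta - b = -1.46 - -1.64 = 0.18
exp(-(theta - b)) = exp(-0.18) = 0.8353
P = 1 / (1 + 0.8353)
P = 0.5449

0.5449


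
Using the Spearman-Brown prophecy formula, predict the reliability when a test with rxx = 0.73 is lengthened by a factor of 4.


r_new = (n * rxx) / (1 + (n-1) * rxx)
r_new = (4 * 0.73) / (1 + 3 * 0.73)
r_new = 2.92 / 3.19
r_new = 0.9154

0.9154


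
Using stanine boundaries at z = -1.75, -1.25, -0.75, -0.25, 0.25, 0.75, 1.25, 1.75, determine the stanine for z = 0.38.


Stanine boundaries: [-1.75, -1.25, -0.75, -0.25, 0.25, 0.75, 1.25, 1.75]
z = 0.38
Check each boundary:
  z >= -1.75 -> could be stanine 2
  z >= -1.25 -> could be stanine 3
  z >= -0.75 -> could be stanine 4
  z >= -0.25 -> could be stanine 5
  z >= 0.25 -> could be stanine 6
  z < 0.75
  z < 1.25
  z < 1.75
Highest qualifying boundary gives stanine = 6

6


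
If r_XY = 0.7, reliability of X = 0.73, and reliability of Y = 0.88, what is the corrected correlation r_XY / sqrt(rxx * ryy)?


r_corrected = rxy / sqrt(rxx * ryy)
= 0.7 / sqrt(0.73 * 0.88)
= 0.7 / sqrt(0.6424)
= 0.7 / 0.801499
r_corrected = 0.8734

0.8734


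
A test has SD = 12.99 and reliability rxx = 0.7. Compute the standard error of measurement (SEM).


SEM = SD * sqrt(1 - rxx)
SEM = 12.99 * sqrt(1 - 0.7)
SEM = 12.99 * sqrt(0.3) = 12.99 * 0.547723
SEM = 7.1149

7.1149


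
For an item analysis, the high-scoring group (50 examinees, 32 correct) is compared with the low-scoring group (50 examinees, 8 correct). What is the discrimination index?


p_upper = 32/50 = 0.64
p_lower = 8/50 = 0.16
D = 0.64 - 0.16 = 0.48

0.48


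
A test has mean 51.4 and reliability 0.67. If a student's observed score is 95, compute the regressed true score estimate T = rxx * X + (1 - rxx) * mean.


T_est = rxx * X + (1 - rxx) * mean
T_est = 0.67 * 95 + 0.33 * 51.4
T_est = 63.65 + 16.962
T_est = 80.612

80.612


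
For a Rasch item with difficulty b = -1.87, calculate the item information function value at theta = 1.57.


P = 1/(1+exp(-(1.57--1.87))) = 0.9689
I = P*(1-P) = 0.9689 * 0.0311
I = 0.0301

0.0301


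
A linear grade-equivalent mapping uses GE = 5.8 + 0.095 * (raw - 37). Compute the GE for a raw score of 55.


raw - median = 55 - 37 = 18
slope * diff = 0.095 * 18 = 1.71
GE = 5.8 + 1.71
GE = 7.51

7.51


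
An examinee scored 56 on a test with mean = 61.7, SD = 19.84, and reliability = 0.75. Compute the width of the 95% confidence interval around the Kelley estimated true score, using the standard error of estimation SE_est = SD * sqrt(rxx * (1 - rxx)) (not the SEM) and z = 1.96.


True score estimate = 0.75*56 + 0.25*61.7 = 57.425
SE_est = SD * sqrt(rxx * (1 - rxx)) = 19.84 * sqrt(0.75 * 0.25) = 19.84 * sqrt(0.1875) = 8.590972
CI = T_est +/- z * SE_est, so width = 2 * z * SE_est = 2 * 1.96 * 8.590972
Width = 33.6766

33.6766


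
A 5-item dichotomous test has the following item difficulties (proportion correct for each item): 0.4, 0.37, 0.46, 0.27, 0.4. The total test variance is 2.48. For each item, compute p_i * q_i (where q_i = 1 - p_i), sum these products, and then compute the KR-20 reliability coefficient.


For each item, compute p_i * q_i:
  Item 1: 0.4 * 0.6 = 0.24
  Item 2: 0.37 * 0.63 = 0.2331
  Item 3: 0.46 * 0.54 = 0.2484
  Item 4: 0.27 * 0.73 = 0.1971
  Item 5: 0.4 * 0.6 = 0.24
Sum(p_i * q_i) = 0.24 + 0.2331 + 0.2484 + 0.1971 + 0.24 = 1.1586
KR-20 = (k/(k-1)) * (1 - Sum(p_i*q_i) / Var_total)
= (5/4) * (1 - 1.1586/2.48)
= 1.25 * 0.5328
KR-20 = 0.666

0.666


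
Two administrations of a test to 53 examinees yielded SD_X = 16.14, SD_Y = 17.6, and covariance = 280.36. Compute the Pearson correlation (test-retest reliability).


r = cov(X,Y) / (SD_X * SD_Y)
r = 280.36 / (16.14 * 17.6)
r = 280.36 / 284.064
r = 0.987

0.987


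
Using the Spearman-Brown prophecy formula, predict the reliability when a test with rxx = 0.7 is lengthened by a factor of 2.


r_new = (n * rxx) / (1 + (n-1) * rxx)
r_new = (2 * 0.7) / (1 + 1 * 0.7)
r_new = 1.4 / 1.7
r_new = 0.8235

0.8235


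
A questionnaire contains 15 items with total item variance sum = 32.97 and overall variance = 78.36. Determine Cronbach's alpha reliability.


alpha = (k/(k-1)) * (1 - sum(si^2)/s_total^2)
= (15/14) * (1 - 32.97/78.36)
alpha = 0.6206

0.6206


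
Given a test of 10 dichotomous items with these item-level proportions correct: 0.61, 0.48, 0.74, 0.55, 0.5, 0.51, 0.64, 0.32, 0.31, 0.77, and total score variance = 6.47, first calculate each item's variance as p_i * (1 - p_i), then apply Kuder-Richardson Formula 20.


For each item, compute p_i * q_i:
  Item 1: 0.61 * 0.39 = 0.2379
  Item 2: 0.48 * 0.52 = 0.2496
  Item 3: 0.74 * 0.26 = 0.1924
  Item 4: 0.55 * 0.45 = 0.2475
  Item 5: 0.5 * 0.5 = 0.25
  Item 6: 0.51 * 0.49 = 0.2499
  Item 7: 0.64 * 0.36 = 0.2304
  Item 8: 0.32 * 0.68 = 0.2176
  Item 9: 0.31 * 0.69 = 0.2139
  Item 10: 0.77 * 0.23 = 0.1771
Sum(p_i * q_i) = 0.2379 + 0.2496 + 0.1924 + 0.2475 + 0.25 + 0.2499 + 0.2304 + 0.2176 + 0.2139 + 0.1771 = 2.2663
KR-20 = (k/(k-1)) * (1 - Sum(p_i*q_i) / Var_total)
= (10/9) * (1 - 2.2663/6.47)
= 1.1111 * 0.6497
KR-20 = 0.7219

0.7219


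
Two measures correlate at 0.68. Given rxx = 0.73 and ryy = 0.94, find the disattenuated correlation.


r_corrected = rxy / sqrt(rxx * ryy)
= 0.68 / sqrt(0.73 * 0.94)
= 0.68 / sqrt(0.6862)
= 0.68 / 0.828372
r_corrected = 0.8209

0.8209


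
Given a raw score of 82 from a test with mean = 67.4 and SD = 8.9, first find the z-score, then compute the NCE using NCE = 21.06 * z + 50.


z = (X - mean) / SD = (82 - 67.4) / 8.9
z = 14.6 / 8.9
z = 1.6404
NCE = NCE = 21.06z + 50
Carry z at full precision (z = 14.6 / 8.9) into the conversion:
NCE = 21.06 * (14.6 / 8.9) + 50 = 307.476 / 8.9 + 50
NCE = 34.5479 + 50
NCE = 84.5479

84.5479


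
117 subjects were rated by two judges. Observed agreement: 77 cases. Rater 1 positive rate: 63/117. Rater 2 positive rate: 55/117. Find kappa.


P_o = 77/117 = 0.65812
P_e = (63*55 + 54*62) / 13689 = 0.497699
kappa = (P_o - P_e) / (1 - P_e)
kappa = (0.65812 - 0.497699) / (1 - 0.497699)
kappa = 0.3194

0.3194


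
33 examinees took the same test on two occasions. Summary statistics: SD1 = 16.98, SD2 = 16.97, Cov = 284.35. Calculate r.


r = cov(X,Y) / (SD_X * SD_Y)
r = 284.35 / (16.98 * 16.97)
r = 284.35 / 288.1506
r = 0.9868

0.9868


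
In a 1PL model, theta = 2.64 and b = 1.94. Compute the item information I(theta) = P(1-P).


P = 1/(1+exp(-(2.64-1.94))) = 0.6682
I = P*(1-P) = 0.6682 * 0.3318
I = 0.2217

0.2217


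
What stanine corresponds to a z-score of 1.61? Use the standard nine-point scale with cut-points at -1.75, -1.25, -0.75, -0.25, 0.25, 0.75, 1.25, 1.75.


Stanine boundaries: [-1.75, -1.25, -0.75, -0.25, 0.25, 0.75, 1.25, 1.75]
z = 1.61
Check each boundary:
  z >= -1.75 -> could be stanine 2
  z >= -1.25 -> could be stanine 3
  z >= -0.75 -> could be stanine 4
  z >= -0.25 -> could be stanine 5
  z >= 0.25 -> could be stanine 6
  z >= 0.75 -> could be stanine 7
  z >= 1.25 -> could be stanine 8
  z < 1.75
Highest qualifying boundary gives stanine = 8

8


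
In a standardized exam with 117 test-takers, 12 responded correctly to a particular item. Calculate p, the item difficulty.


Item difficulty p = number correct / total examinees
p = 12 / 117
p = 0.1026

0.1026


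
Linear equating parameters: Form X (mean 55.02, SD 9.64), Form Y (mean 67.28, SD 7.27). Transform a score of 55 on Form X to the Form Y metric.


slope = SD_Y / SD_X = 7.27 / 9.64 ~ 0.7541
intercept = mean_Y - slope * mean_X = 67.28 - (7.27 / 9.64) * 55.02 ~ 25.7867
Y = slope * X + intercept. To avoid rounding drift from the rounded slope/intercept, evaluate the equivalent form Y = mean_Y + SD_Y * (X - mean_X) / SD_X at full precision:
Y = 67.28 + 7.27 * (55 - 55.02) / 9.64
Y = 67.28 - 7.27 * 0.02 / 9.64
Y = 67.28 - 0.1454 / 9.64
Y = 67.28 - 0.0151
Y = 67.2649

67.2649


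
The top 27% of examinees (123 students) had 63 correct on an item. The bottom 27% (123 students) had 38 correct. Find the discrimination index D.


p_upper = 63/123 = 0.5122
p_lower = 38/123 = 0.3089
D = 0.5122 - 0.3089 = 0.2033

0.2033


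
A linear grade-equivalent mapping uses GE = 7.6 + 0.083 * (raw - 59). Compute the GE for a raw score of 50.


raw - median = 50 - 59 = -9
slope * diff = 0.083 * -9 = -0.747
GE = 7.6 + -0.747
GE = 6.853

6.853


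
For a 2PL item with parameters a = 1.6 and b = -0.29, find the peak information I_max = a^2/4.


For 2PL, max info at theta = b = -0.29
I_max = a^2 / 4 = 1.6^2 / 4
= 2.56 / 4
I_max = 0.64

0.64


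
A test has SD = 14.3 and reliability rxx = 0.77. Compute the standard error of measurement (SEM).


SEM = SD * sqrt(1 - rxx)
SEM = 14.3 * sqrt(1 - 0.77)
SEM = 14.3 * sqrt(0.23) = 14.3 * 0.479583
SEM = 6.858

6.858


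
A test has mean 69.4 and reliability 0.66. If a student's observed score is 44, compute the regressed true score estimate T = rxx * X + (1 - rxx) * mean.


T_est = rxx * X + (1 - rxx) * mean
T_est = 0.66 * 44 + 0.34 * 69.4
T_est = 29.04 + 23.596
T_est = 52.636

52.636


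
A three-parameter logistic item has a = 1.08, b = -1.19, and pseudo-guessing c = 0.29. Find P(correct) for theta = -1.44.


logit = 1.08*(-1.44 - -1.19) = -0.27
P* = 1/(1 + exp(--0.27)) = 0.4329
P = 0.29 + (1 - 0.29) * 0.4329
P = 0.5974

0.5974


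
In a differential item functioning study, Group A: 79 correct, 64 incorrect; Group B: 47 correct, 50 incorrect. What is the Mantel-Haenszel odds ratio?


Odds_A = 79/64 = 1.2344
Odds_B = 47/50 = 0.94
OR = Odds_A / Odds_B = 1.2344 / 0.94
Exactly, OR = (79 * 50) / (64 * 47) = 3950 / 3008
OR = 1.3132

1.3132


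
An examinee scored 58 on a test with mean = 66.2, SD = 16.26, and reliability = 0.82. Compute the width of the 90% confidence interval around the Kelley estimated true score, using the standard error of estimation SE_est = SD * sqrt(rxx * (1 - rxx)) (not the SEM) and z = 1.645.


True score estimate = 0.82*58 + 0.18*66.2 = 59.476
SE_est = SD * sqrt(rxx * (1 - rxx)) = 16.26 * sqrt(0.82 * 0.18) = 16.26 * sqrt(0.1476) = 6.246888
CI = T_est +/- z * SE_est, so width = 2 * z * SE_est = 2 * 1.645 * 6.246888
Width = 20.5523

20.5523


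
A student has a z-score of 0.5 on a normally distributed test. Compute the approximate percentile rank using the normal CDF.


CDF(z) = 0.5 * (1 + erf(z/sqrt(2)))
erf(0.3536) = 0.3829
CDF = 0.6915
Percentile rank = 0.6915 * 100 = 69.15

69.15
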